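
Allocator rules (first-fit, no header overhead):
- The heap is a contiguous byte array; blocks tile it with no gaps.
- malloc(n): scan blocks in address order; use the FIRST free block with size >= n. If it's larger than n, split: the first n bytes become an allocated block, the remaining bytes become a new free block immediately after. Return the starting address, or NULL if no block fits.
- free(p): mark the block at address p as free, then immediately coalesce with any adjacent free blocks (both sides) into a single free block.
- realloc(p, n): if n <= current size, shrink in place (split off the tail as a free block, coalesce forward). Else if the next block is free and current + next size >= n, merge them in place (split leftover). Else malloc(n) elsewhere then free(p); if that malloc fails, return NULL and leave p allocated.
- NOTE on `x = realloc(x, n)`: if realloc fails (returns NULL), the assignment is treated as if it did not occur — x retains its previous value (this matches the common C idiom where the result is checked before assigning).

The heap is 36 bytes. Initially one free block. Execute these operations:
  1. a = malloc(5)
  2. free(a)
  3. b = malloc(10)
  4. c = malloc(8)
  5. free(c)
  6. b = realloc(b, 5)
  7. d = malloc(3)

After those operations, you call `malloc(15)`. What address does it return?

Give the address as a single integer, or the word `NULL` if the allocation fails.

Answer: 8

Derivation:
Op 1: a = malloc(5) -> a = 0; heap: [0-4 ALLOC][5-35 FREE]
Op 2: free(a) -> (freed a); heap: [0-35 FREE]
Op 3: b = malloc(10) -> b = 0; heap: [0-9 ALLOC][10-35 FREE]
Op 4: c = malloc(8) -> c = 10; heap: [0-9 ALLOC][10-17 ALLOC][18-35 FREE]
Op 5: free(c) -> (freed c); heap: [0-9 ALLOC][10-35 FREE]
Op 6: b = realloc(b, 5) -> b = 0; heap: [0-4 ALLOC][5-35 FREE]
Op 7: d = malloc(3) -> d = 5; heap: [0-4 ALLOC][5-7 ALLOC][8-35 FREE]
malloc(15): first-fit scan over [0-4 ALLOC][5-7 ALLOC][8-35 FREE] -> 8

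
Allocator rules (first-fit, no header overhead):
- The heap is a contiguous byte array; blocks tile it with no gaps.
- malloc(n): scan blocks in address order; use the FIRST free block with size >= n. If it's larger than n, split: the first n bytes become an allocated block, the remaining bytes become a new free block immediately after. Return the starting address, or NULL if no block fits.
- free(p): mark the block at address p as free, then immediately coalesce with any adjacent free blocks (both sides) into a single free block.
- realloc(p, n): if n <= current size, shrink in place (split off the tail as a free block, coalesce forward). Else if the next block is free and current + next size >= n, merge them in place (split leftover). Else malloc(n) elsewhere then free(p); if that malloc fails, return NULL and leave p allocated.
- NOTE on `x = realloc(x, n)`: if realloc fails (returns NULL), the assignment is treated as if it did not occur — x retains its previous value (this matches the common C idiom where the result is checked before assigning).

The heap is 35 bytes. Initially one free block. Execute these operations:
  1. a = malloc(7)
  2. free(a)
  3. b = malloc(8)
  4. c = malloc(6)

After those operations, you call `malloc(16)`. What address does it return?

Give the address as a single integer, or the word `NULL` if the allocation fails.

Answer: 14

Derivation:
Op 1: a = malloc(7) -> a = 0; heap: [0-6 ALLOC][7-34 FREE]
Op 2: free(a) -> (freed a); heap: [0-34 FREE]
Op 3: b = malloc(8) -> b = 0; heap: [0-7 ALLOC][8-34 FREE]
Op 4: c = malloc(6) -> c = 8; heap: [0-7 ALLOC][8-13 ALLOC][14-34 FREE]
malloc(16): first-fit scan over [0-7 ALLOC][8-13 ALLOC][14-34 FREE] -> 14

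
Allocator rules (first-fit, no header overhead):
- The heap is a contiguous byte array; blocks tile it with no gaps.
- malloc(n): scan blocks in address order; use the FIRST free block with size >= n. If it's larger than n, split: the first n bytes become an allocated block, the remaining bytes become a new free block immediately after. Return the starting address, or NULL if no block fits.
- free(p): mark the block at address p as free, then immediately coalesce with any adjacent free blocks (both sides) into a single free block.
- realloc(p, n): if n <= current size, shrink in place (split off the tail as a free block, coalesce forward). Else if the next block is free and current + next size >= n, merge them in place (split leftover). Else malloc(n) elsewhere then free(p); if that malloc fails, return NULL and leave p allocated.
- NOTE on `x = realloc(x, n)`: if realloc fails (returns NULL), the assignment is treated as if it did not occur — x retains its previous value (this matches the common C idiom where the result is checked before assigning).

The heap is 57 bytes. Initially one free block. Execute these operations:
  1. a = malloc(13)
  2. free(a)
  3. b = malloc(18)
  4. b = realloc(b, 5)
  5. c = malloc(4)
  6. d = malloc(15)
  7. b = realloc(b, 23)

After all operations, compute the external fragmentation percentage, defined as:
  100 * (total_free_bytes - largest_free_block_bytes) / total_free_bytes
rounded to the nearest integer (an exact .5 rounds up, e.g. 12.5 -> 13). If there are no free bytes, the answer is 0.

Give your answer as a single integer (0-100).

Op 1: a = malloc(13) -> a = 0; heap: [0-12 ALLOC][13-56 FREE]
Op 2: free(a) -> (freed a); heap: [0-56 FREE]
Op 3: b = malloc(18) -> b = 0; heap: [0-17 ALLOC][18-56 FREE]
Op 4: b = realloc(b, 5) -> b = 0; heap: [0-4 ALLOC][5-56 FREE]
Op 5: c = malloc(4) -> c = 5; heap: [0-4 ALLOC][5-8 ALLOC][9-56 FREE]
Op 6: d = malloc(15) -> d = 9; heap: [0-4 ALLOC][5-8 ALLOC][9-23 ALLOC][24-56 FREE]
Op 7: b = realloc(b, 23) -> b = 24; heap: [0-4 FREE][5-8 ALLOC][9-23 ALLOC][24-46 ALLOC][47-56 FREE]
Free blocks: [5 10] total_free=15 largest=10 -> 100*(15-10)/15 = 500/15 ≈ 33.333 -> rounds to 33

Answer: 33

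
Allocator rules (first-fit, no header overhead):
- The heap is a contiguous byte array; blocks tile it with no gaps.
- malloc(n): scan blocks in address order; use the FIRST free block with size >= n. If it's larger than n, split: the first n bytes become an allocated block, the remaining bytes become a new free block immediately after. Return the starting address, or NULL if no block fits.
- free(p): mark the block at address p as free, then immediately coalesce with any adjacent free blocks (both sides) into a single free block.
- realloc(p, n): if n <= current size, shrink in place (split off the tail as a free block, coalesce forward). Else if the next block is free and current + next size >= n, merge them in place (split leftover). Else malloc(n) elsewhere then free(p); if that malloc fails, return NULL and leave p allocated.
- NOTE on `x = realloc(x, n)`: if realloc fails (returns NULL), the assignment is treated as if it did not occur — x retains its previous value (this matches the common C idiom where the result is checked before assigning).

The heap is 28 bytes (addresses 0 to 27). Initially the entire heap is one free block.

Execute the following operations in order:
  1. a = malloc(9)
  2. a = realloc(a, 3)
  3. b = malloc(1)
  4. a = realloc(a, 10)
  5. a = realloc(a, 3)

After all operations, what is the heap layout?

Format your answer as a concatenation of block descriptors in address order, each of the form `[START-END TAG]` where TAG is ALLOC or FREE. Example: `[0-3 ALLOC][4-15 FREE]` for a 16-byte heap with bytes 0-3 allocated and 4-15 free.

Answer: [0-2 FREE][3-3 ALLOC][4-6 ALLOC][7-27 FREE]

Derivation:
Op 1: a = malloc(9) -> a = 0; heap: [0-8 ALLOC][9-27 FREE]
Op 2: a = realloc(a, 3) -> a = 0; heap: [0-2 ALLOC][3-27 FREE]
Op 3: b = malloc(1) -> b = 3; heap: [0-2 ALLOC][3-3 ALLOC][4-27 FREE]
Op 4: a = realloc(a, 10) -> a = 4; heap: [0-2 FREE][3-3 ALLOC][4-13 ALLOC][14-27 FREE]
Op 5: a = realloc(a, 3) -> a = 4; heap: [0-2 FREE][3-3 ALLOC][4-6 ALLOC][7-27 FREE]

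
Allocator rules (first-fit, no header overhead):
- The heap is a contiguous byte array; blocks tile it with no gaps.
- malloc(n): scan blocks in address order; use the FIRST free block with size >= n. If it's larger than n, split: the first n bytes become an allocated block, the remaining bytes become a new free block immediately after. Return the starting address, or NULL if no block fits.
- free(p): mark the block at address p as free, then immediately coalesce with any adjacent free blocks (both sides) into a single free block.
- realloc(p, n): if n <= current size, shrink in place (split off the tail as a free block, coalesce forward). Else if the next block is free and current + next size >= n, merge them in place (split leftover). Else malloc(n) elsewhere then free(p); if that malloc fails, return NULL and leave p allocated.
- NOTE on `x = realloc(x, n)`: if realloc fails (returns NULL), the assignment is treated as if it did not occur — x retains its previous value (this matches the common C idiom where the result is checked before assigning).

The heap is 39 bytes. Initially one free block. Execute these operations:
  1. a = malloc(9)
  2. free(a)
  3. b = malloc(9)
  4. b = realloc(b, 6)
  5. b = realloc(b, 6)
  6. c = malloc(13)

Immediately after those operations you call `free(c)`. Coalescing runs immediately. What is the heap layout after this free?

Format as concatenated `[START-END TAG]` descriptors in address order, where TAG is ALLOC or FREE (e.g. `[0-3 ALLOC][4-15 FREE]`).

Answer: [0-5 ALLOC][6-38 FREE]

Derivation:
Op 1: a = malloc(9) -> a = 0; heap: [0-8 ALLOC][9-38 FREE]
Op 2: free(a) -> (freed a); heap: [0-38 FREE]
Op 3: b = malloc(9) -> b = 0; heap: [0-8 ALLOC][9-38 FREE]
Op 4: b = realloc(b, 6) -> b = 0; heap: [0-5 ALLOC][6-38 FREE]
Op 5: b = realloc(b, 6) -> b = 0; heap: [0-5 ALLOC][6-38 FREE]
Op 6: c = malloc(13) -> c = 6; heap: [0-5 ALLOC][6-18 ALLOC][19-38 FREE]
free(c): c = 6 -> block [6-18 ALLOC]; mark free, coalesce with adjacent free neighbors -> [0-5 ALLOC][6-38 FREE]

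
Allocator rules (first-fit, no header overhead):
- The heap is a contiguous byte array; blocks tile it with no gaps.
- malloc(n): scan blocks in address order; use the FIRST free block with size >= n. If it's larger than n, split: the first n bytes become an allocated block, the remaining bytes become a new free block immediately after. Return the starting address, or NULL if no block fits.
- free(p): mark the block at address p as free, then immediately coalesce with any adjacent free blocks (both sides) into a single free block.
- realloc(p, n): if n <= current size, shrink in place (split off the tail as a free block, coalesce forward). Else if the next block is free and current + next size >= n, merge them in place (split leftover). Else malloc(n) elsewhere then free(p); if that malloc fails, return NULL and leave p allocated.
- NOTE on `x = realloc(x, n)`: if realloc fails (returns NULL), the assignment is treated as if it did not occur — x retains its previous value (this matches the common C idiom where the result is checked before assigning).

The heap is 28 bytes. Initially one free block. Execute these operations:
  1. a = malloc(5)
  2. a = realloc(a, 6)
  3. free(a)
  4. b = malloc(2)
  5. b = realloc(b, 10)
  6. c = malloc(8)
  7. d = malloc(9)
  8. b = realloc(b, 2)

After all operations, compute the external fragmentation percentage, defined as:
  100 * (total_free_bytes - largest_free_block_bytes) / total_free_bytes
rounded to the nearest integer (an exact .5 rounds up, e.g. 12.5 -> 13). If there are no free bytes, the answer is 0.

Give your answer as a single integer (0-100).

Op 1: a = malloc(5) -> a = 0; heap: [0-4 ALLOC][5-27 FREE]
Op 2: a = realloc(a, 6) -> a = 0; heap: [0-5 ALLOC][6-27 FREE]
Op 3: free(a) -> (freed a); heap: [0-27 FREE]
Op 4: b = malloc(2) -> b = 0; heap: [0-1 ALLOC][2-27 FREE]
Op 5: b = realloc(b, 10) -> b = 0; heap: [0-9 ALLOC][10-27 FREE]
Op 6: c = malloc(8) -> c = 10; heap: [0-9 ALLOC][10-17 ALLOC][18-27 FREE]
Op 7: d = malloc(9) -> d = 18; heap: [0-9 ALLOC][10-17 ALLOC][18-26 ALLOC][27-27 FREE]
Op 8: b = realloc(b, 2) -> b = 0; heap: [0-1 ALLOC][2-9 FREE][10-17 ALLOC][18-26 ALLOC][27-27 FREE]
Free blocks: [8 1] total_free=9 largest=8 -> 100*(9-8)/9 = 100/9 ≈ 11.111 -> rounds to 11

Answer: 11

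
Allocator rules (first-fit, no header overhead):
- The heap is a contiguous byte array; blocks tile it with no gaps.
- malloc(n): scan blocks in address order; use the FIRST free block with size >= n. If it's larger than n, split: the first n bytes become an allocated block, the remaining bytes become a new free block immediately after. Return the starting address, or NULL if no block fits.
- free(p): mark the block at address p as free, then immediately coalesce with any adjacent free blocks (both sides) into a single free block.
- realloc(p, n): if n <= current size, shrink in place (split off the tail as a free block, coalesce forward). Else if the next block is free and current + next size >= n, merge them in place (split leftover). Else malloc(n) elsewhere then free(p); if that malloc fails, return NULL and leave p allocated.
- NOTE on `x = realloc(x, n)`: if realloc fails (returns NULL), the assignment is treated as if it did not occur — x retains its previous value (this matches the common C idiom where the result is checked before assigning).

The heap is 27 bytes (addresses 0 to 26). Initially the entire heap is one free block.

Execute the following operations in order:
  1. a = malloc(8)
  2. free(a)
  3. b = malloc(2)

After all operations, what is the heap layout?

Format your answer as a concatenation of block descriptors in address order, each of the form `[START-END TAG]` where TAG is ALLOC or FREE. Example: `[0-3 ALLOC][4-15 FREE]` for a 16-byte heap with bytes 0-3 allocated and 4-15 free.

Answer: [0-1 ALLOC][2-26 FREE]

Derivation:
Op 1: a = malloc(8) -> a = 0; heap: [0-7 ALLOC][8-26 FREE]
Op 2: free(a) -> (freed a); heap: [0-26 FREE]
Op 3: b = malloc(2) -> b = 0; heap: [0-1 ALLOC][2-26 FREE]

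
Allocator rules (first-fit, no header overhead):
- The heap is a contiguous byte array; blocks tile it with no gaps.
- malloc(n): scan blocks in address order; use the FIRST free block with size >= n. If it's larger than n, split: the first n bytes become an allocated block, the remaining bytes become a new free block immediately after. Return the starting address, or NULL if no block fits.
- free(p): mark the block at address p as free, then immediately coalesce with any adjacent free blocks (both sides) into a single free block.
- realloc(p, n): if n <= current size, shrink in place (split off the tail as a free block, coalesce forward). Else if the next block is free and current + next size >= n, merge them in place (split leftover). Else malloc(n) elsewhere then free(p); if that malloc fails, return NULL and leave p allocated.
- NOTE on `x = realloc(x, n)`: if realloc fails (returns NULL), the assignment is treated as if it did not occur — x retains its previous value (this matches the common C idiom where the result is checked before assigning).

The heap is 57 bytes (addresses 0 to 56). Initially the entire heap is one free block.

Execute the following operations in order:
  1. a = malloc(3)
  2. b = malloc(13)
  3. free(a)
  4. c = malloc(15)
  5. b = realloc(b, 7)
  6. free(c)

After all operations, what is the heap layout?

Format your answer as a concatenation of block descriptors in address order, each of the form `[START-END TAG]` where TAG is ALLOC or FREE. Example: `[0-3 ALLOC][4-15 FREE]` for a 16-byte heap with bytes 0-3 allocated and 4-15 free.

Answer: [0-2 FREE][3-9 ALLOC][10-56 FREE]

Derivation:
Op 1: a = malloc(3) -> a = 0; heap: [0-2 ALLOC][3-56 FREE]
Op 2: b = malloc(13) -> b = 3; heap: [0-2 ALLOC][3-15 ALLOC][16-56 FREE]
Op 3: free(a) -> (freed a); heap: [0-2 FREE][3-15 ALLOC][16-56 FREE]
Op 4: c = malloc(15) -> c = 16; heap: [0-2 FREE][3-15 ALLOC][16-30 ALLOC][31-56 FREE]
Op 5: b = realloc(b, 7) -> b = 3; heap: [0-2 FREE][3-9 ALLOC][10-15 FREE][16-30 ALLOC][31-56 FREE]
Op 6: free(c) -> (freed c); heap: [0-2 FREE][3-9 ALLOC][10-56 FREE]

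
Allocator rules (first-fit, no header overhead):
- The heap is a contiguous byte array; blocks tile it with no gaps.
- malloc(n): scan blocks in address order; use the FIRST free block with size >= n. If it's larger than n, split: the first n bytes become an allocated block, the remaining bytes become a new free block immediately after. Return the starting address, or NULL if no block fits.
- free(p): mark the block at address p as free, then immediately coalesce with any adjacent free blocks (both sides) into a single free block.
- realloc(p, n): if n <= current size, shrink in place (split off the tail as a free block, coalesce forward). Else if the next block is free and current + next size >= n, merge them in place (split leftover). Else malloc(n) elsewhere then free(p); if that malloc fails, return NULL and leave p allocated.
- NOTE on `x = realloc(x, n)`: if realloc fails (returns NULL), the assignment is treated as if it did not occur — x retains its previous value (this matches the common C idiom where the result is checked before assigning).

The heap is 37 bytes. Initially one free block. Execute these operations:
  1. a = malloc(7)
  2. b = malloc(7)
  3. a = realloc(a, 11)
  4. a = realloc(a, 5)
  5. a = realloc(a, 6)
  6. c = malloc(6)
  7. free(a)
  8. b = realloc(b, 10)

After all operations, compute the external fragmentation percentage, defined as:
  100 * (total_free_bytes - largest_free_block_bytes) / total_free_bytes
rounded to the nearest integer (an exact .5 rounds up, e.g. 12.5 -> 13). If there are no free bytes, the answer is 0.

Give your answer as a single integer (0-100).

Op 1: a = malloc(7) -> a = 0; heap: [0-6 ALLOC][7-36 FREE]
Op 2: b = malloc(7) -> b = 7; heap: [0-6 ALLOC][7-13 ALLOC][14-36 FREE]
Op 3: a = realloc(a, 11) -> a = 14; heap: [0-6 FREE][7-13 ALLOC][14-24 ALLOC][25-36 FREE]
Op 4: a = realloc(a, 5) -> a = 14; heap: [0-6 FREE][7-13 ALLOC][14-18 ALLOC][19-36 FREE]
Op 5: a = realloc(a, 6) -> a = 14; heap: [0-6 FREE][7-13 ALLOC][14-19 ALLOC][20-36 FREE]
Op 6: c = malloc(6) -> c = 0; heap: [0-5 ALLOC][6-6 FREE][7-13 ALLOC][14-19 ALLOC][20-36 FREE]
Op 7: free(a) -> (freed a); heap: [0-5 ALLOC][6-6 FREE][7-13 ALLOC][14-36 FREE]
Op 8: b = realloc(b, 10) -> b = 7; heap: [0-5 ALLOC][6-6 FREE][7-16 ALLOC][17-36 FREE]
Free blocks: [1 20] total_free=21 largest=20 -> 100*(21-20)/21 = 100/21 ≈ 4.762 -> rounds to 5

Answer: 5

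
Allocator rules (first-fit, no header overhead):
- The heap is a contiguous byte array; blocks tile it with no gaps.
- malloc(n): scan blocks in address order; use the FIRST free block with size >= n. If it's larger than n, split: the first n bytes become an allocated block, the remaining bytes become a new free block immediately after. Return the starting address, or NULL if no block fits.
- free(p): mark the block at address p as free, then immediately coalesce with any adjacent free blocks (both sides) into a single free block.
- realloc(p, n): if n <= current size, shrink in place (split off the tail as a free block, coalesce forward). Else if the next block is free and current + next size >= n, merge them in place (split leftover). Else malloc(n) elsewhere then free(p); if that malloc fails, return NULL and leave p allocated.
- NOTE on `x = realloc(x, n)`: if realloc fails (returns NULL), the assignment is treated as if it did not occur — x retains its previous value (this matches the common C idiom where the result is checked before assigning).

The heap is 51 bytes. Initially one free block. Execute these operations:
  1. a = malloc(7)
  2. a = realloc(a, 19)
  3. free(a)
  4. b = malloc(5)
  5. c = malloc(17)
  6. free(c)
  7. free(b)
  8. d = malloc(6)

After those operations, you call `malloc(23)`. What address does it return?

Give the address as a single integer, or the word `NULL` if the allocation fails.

Op 1: a = malloc(7) -> a = 0; heap: [0-6 ALLOC][7-50 FREE]
Op 2: a = realloc(a, 19) -> a = 0; heap: [0-18 ALLOC][19-50 FREE]
Op 3: free(a) -> (freed a); heap: [0-50 FREE]
Op 4: b = malloc(5) -> b = 0; heap: [0-4 ALLOC][5-50 FREE]
Op 5: c = malloc(17) -> c = 5; heap: [0-4 ALLOC][5-21 ALLOC][22-50 FREE]
Op 6: free(c) -> (freed c); heap: [0-4 ALLOC][5-50 FREE]
Op 7: free(b) -> (freed b); heap: [0-50 FREE]
Op 8: d = malloc(6) -> d = 0; heap: [0-5 ALLOC][6-50 FREE]
malloc(23): first-fit scan over [0-5 ALLOC][6-50 FREE] -> 6

Answer: 6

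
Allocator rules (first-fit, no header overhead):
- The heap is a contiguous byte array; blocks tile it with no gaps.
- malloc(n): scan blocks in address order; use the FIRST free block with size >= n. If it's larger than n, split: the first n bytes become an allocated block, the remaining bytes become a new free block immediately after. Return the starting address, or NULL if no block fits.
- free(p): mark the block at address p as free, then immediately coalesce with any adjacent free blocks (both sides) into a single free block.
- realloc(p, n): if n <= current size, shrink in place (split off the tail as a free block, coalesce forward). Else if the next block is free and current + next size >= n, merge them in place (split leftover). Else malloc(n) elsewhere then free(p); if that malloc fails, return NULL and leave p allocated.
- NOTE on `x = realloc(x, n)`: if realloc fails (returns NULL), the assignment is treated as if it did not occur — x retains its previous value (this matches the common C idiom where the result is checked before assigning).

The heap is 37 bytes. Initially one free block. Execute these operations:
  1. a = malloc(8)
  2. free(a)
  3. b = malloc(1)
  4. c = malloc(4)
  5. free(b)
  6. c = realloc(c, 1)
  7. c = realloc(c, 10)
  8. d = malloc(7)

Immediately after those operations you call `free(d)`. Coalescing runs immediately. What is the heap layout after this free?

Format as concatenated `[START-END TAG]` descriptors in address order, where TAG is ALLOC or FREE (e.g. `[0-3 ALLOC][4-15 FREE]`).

Op 1: a = malloc(8) -> a = 0; heap: [0-7 ALLOC][8-36 FREE]
Op 2: free(a) -> (freed a); heap: [0-36 FREE]
Op 3: b = malloc(1) -> b = 0; heap: [0-0 ALLOC][1-36 FREE]
Op 4: c = malloc(4) -> c = 1; heap: [0-0 ALLOC][1-4 ALLOC][5-36 FREE]
Op 5: free(b) -> (freed b); heap: [0-0 FREE][1-4 ALLOC][5-36 FREE]
Op 6: c = realloc(c, 1) -> c = 1; heap: [0-0 FREE][1-1 ALLOC][2-36 FREE]
Op 7: c = realloc(c, 10) -> c = 1; heap: [0-0 FREE][1-10 ALLOC][11-36 FREE]
Op 8: d = malloc(7) -> d = 11; heap: [0-0 FREE][1-10 ALLOC][11-17 ALLOC][18-36 FREE]
free(d): d = 11 -> block [11-17 ALLOC]; mark free, coalesce with adjacent free neighbors -> [0-0 FREE][1-10 ALLOC][11-36 FREE]

Answer: [0-0 FREE][1-10 ALLOC][11-36 FREE]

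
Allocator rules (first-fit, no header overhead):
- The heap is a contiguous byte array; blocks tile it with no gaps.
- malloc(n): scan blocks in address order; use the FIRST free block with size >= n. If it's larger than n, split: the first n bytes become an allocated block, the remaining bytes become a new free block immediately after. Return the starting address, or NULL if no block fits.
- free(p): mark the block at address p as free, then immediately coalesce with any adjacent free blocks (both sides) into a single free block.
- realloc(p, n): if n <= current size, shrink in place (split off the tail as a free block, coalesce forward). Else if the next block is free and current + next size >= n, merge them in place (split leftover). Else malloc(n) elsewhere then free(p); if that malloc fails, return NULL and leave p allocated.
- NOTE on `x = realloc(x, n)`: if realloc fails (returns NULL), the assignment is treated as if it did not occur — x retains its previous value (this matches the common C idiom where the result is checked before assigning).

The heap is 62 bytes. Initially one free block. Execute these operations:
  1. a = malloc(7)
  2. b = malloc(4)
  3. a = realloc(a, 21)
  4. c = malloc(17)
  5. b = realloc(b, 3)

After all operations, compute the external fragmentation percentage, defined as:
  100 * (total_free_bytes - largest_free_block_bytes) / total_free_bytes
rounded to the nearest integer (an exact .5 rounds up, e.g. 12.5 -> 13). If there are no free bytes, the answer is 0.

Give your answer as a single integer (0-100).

Answer: 38

Derivation:
Op 1: a = malloc(7) -> a = 0; heap: [0-6 ALLOC][7-61 FREE]
Op 2: b = malloc(4) -> b = 7; heap: [0-6 ALLOC][7-10 ALLOC][11-61 FREE]
Op 3: a = realloc(a, 21) -> a = 11; heap: [0-6 FREE][7-10 ALLOC][11-31 ALLOC][32-61 FREE]
Op 4: c = malloc(17) -> c = 32; heap: [0-6 FREE][7-10 ALLOC][11-31 ALLOC][32-48 ALLOC][49-61 FREE]
Op 5: b = realloc(b, 3) -> b = 7; heap: [0-6 FREE][7-9 ALLOC][10-10 FREE][11-31 ALLOC][32-48 ALLOC][49-61 FREE]
Free blocks: [7 1 13] total_free=21 largest=13 -> 100*(21-13)/21 = 800/21 ≈ 38.095 -> rounds to 38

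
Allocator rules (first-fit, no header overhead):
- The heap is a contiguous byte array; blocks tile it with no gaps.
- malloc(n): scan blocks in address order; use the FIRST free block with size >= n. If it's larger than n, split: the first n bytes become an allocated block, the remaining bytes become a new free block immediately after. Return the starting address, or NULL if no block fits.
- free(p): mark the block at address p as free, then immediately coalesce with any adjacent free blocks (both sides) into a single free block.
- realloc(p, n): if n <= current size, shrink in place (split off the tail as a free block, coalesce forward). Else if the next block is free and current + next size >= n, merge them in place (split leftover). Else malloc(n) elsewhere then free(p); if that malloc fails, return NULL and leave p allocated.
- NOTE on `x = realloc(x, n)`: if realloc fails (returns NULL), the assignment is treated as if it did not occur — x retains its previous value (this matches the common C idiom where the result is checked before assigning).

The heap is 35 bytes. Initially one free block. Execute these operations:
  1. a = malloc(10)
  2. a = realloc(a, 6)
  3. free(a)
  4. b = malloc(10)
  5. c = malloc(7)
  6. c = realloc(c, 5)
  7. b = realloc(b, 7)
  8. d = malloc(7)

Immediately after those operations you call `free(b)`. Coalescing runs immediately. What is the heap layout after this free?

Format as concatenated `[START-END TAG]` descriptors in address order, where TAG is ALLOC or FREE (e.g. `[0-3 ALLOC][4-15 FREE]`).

Answer: [0-9 FREE][10-14 ALLOC][15-21 ALLOC][22-34 FREE]

Derivation:
Op 1: a = malloc(10) -> a = 0; heap: [0-9 ALLOC][10-34 FREE]
Op 2: a = realloc(a, 6) -> a = 0; heap: [0-5 ALLOC][6-34 FREE]
Op 3: free(a) -> (freed a); heap: [0-34 FREE]
Op 4: b = malloc(10) -> b = 0; heap: [0-9 ALLOC][10-34 FREE]
Op 5: c = malloc(7) -> c = 10; heap: [0-9 ALLOC][10-16 ALLOC][17-34 FREE]
Op 6: c = realloc(c, 5) -> c = 10; heap: [0-9 ALLOC][10-14 ALLOC][15-34 FREE]
Op 7: b = realloc(b, 7) -> b = 0; heap: [0-6 ALLOC][7-9 FREE][10-14 ALLOC][15-34 FREE]
Op 8: d = malloc(7) -> d = 15; heap: [0-6 ALLOC][7-9 FREE][10-14 ALLOC][15-21 ALLOC][22-34 FREE]
free(b): b = 0 -> block [0-6 ALLOC]; mark free, coalesce with adjacent free neighbors -> [0-9 FREE][10-14 ALLOC][15-21 ALLOC][22-34 FREE]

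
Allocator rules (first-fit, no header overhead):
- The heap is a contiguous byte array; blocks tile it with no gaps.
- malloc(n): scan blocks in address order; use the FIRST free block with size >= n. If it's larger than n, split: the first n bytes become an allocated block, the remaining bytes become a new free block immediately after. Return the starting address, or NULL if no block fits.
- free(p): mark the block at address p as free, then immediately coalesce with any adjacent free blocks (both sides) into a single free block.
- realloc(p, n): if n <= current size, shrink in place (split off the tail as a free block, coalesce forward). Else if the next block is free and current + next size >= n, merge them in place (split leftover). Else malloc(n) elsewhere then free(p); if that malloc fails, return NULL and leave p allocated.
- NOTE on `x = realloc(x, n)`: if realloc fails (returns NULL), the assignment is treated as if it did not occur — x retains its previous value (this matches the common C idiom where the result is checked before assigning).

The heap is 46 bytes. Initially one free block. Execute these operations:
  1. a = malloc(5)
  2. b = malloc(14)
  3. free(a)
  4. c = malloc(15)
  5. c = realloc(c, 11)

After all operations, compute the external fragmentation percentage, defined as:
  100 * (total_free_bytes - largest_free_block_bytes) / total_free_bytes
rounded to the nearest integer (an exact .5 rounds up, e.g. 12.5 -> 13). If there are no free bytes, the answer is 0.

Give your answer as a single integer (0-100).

Answer: 24

Derivation:
Op 1: a = malloc(5) -> a = 0; heap: [0-4 ALLOC][5-45 FREE]
Op 2: b = malloc(14) -> b = 5; heap: [0-4 ALLOC][5-18 ALLOC][19-45 FREE]
Op 3: free(a) -> (freed a); heap: [0-4 FREE][5-18 ALLOC][19-45 FREE]
Op 4: c = malloc(15) -> c = 19; heap: [0-4 FREE][5-18 ALLOC][19-33 ALLOC][34-45 FREE]
Op 5: c = realloc(c, 11) -> c = 19; heap: [0-4 FREE][5-18 ALLOC][19-29 ALLOC][30-45 FREE]
Free blocks: [5 16] total_free=21 largest=16 -> 100*(21-16)/21 = 500/21 ≈ 23.810 -> rounds to 24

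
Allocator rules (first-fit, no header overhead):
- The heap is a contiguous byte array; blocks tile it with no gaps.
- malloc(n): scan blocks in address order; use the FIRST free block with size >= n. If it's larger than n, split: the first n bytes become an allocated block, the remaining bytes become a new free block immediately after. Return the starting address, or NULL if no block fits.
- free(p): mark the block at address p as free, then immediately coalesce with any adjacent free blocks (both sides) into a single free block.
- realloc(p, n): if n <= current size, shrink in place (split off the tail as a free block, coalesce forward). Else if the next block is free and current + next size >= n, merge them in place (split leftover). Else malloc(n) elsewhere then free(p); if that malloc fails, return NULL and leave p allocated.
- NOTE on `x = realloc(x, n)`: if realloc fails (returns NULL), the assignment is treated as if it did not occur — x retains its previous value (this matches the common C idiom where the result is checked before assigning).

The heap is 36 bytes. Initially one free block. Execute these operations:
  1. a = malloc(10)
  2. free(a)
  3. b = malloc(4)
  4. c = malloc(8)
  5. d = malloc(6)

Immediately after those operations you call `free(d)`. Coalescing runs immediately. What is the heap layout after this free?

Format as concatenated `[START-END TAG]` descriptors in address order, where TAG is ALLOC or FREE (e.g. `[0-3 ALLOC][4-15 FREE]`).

Op 1: a = malloc(10) -> a = 0; heap: [0-9 ALLOC][10-35 FREE]
Op 2: free(a) -> (freed a); heap: [0-35 FREE]
Op 3: b = malloc(4) -> b = 0; heap: [0-3 ALLOC][4-35 FREE]
Op 4: c = malloc(8) -> c = 4; heap: [0-3 ALLOC][4-11 ALLOC][12-35 FREE]
Op 5: d = malloc(6) -> d = 12; heap: [0-3 ALLOC][4-11 ALLOC][12-17 ALLOC][18-35 FREE]
free(d): d = 12 -> block [12-17 ALLOC]; mark free, coalesce with adjacent free neighbors -> [0-3 ALLOC][4-11 ALLOC][12-35 FREE]

Answer: [0-3 ALLOC][4-11 ALLOC][12-35 FREE]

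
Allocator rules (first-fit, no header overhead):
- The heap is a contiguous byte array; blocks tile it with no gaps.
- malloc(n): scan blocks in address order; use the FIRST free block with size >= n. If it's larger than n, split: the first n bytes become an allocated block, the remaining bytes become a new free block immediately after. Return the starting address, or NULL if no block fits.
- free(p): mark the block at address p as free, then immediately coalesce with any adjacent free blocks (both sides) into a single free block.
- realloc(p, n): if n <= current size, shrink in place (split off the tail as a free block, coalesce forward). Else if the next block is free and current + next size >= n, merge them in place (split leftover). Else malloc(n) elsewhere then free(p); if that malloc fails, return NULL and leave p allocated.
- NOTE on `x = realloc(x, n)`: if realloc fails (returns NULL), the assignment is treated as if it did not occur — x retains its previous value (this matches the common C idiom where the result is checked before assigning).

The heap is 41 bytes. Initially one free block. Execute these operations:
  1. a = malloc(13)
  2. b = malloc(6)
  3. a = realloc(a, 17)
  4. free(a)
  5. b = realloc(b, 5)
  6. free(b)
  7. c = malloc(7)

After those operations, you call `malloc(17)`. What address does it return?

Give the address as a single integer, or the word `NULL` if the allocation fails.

Answer: 7

Derivation:
Op 1: a = malloc(13) -> a = 0; heap: [0-12 ALLOC][13-40 FREE]
Op 2: b = malloc(6) -> b = 13; heap: [0-12 ALLOC][13-18 ALLOC][19-40 FREE]
Op 3: a = realloc(a, 17) -> a = 19; heap: [0-12 FREE][13-18 ALLOC][19-35 ALLOC][36-40 FREE]
Op 4: free(a) -> (freed a); heap: [0-12 FREE][13-18 ALLOC][19-40 FREE]
Op 5: b = realloc(b, 5) -> b = 13; heap: [0-12 FREE][13-17 ALLOC][18-40 FREE]
Op 6: free(b) -> (freed b); heap: [0-40 FREE]
Op 7: c = malloc(7) -> c = 0; heap: [0-6 ALLOC][7-40 FREE]
malloc(17): first-fit scan over [0-6 ALLOC][7-40 FREE] -> 7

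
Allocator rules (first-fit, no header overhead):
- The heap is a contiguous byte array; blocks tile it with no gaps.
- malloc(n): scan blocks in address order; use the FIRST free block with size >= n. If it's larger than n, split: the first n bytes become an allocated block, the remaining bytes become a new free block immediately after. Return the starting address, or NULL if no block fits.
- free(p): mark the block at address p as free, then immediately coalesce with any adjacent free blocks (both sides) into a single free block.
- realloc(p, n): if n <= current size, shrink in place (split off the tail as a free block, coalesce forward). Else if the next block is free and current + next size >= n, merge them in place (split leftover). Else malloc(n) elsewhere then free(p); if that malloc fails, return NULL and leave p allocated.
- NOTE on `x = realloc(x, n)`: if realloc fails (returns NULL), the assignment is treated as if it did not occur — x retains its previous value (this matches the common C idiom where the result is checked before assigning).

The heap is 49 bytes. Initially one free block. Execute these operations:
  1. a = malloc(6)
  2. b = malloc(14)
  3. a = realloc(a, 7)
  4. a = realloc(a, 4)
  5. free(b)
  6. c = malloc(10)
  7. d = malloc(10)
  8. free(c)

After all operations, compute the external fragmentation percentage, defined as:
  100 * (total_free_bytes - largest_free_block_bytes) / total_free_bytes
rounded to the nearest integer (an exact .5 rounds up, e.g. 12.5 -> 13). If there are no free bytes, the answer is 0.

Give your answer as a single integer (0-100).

Op 1: a = malloc(6) -> a = 0; heap: [0-5 ALLOC][6-48 FREE]
Op 2: b = malloc(14) -> b = 6; heap: [0-5 ALLOC][6-19 ALLOC][20-48 FREE]
Op 3: a = realloc(a, 7) -> a = 20; heap: [0-5 FREE][6-19 ALLOC][20-26 ALLOC][27-48 FREE]
Op 4: a = realloc(a, 4) -> a = 20; heap: [0-5 FREE][6-19 ALLOC][20-23 ALLOC][24-48 FREE]
Op 5: free(b) -> (freed b); heap: [0-19 FREE][20-23 ALLOC][24-48 FREE]
Op 6: c = malloc(10) -> c = 0; heap: [0-9 ALLOC][10-19 FREE][20-23 ALLOC][24-48 FREE]
Op 7: d = malloc(10) -> d = 10; heap: [0-9 ALLOC][10-19 ALLOC][20-23 ALLOC][24-48 FREE]
Op 8: free(c) -> (freed c); heap: [0-9 FREE][10-19 ALLOC][20-23 ALLOC][24-48 FREE]
Free blocks: [10 25] total_free=35 largest=25 -> 100*(35-25)/35 = 1000/35 ≈ 28.571 -> rounds to 29

Answer: 29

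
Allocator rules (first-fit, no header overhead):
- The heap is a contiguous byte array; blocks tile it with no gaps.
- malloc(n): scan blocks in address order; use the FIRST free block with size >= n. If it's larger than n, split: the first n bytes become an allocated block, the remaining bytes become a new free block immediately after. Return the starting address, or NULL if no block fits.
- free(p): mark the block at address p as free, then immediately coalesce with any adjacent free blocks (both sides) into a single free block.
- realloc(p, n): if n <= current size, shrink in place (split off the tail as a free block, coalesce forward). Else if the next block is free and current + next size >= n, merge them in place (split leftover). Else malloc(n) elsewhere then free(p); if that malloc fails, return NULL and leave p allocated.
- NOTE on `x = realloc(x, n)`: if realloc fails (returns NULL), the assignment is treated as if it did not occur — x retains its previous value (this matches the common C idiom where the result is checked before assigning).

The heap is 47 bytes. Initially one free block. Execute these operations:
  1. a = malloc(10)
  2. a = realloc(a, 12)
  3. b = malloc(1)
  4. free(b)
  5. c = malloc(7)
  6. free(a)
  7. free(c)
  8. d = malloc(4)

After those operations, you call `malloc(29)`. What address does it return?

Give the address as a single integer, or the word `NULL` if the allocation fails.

Answer: 4

Derivation:
Op 1: a = malloc(10) -> a = 0; heap: [0-9 ALLOC][10-46 FREE]
Op 2: a = realloc(a, 12) -> a = 0; heap: [0-11 ALLOC][12-46 FREE]
Op 3: b = malloc(1) -> b = 12; heap: [0-11 ALLOC][12-12 ALLOC][13-46 FREE]
Op 4: free(b) -> (freed b); heap: [0-11 ALLOC][12-46 FREE]
Op 5: c = malloc(7) -> c = 12; heap: [0-11 ALLOC][12-18 ALLOC][19-46 FREE]
Op 6: free(a) -> (freed a); heap: [0-11 FREE][12-18 ALLOC][19-46 FREE]
Op 7: free(c) -> (freed c); heap: [0-46 FREE]
Op 8: d = malloc(4) -> d = 0; heap: [0-3 ALLOC][4-46 FREE]
malloc(29): first-fit scan over [0-3 ALLOC][4-46 FREE] -> 4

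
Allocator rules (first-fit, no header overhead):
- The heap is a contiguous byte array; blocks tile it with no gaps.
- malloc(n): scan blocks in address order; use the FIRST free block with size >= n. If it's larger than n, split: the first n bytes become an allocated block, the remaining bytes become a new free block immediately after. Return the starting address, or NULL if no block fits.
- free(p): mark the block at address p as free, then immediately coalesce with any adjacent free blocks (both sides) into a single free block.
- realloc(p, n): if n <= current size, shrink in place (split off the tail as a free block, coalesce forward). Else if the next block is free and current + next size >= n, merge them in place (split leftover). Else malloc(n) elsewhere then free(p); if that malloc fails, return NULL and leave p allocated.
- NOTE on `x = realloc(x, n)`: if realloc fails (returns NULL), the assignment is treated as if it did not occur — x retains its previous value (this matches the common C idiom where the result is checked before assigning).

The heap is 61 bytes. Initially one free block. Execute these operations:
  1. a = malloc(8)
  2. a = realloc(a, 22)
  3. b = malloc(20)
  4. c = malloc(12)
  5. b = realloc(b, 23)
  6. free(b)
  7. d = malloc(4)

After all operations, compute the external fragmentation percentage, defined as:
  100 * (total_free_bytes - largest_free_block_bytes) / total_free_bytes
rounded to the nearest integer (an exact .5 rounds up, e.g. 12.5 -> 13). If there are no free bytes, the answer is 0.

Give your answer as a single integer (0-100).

Answer: 30

Derivation:
Op 1: a = malloc(8) -> a = 0; heap: [0-7 ALLOC][8-60 FREE]
Op 2: a = realloc(a, 22) -> a = 0; heap: [0-21 ALLOC][22-60 FREE]
Op 3: b = malloc(20) -> b = 22; heap: [0-21 ALLOC][22-41 ALLOC][42-60 FREE]
Op 4: c = malloc(12) -> c = 42; heap: [0-21 ALLOC][22-41 ALLOC][42-53 ALLOC][54-60 FREE]
Op 5: b = realloc(b, 23) -> NULL (b unchanged); heap: [0-21 ALLOC][22-41 ALLOC][42-53 ALLOC][54-60 FREE]
Op 6: free(b) -> (freed b); heap: [0-21 ALLOC][22-41 FREE][42-53 ALLOC][54-60 FREE]
Op 7: d = malloc(4) -> d = 22; heap: [0-21 ALLOC][22-25 ALLOC][26-41 FREE][42-53 ALLOC][54-60 FREE]
Free blocks: [16 7] total_free=23 largest=16 -> 100*(23-16)/23 = 700/23 ≈ 30.435 -> rounds to 30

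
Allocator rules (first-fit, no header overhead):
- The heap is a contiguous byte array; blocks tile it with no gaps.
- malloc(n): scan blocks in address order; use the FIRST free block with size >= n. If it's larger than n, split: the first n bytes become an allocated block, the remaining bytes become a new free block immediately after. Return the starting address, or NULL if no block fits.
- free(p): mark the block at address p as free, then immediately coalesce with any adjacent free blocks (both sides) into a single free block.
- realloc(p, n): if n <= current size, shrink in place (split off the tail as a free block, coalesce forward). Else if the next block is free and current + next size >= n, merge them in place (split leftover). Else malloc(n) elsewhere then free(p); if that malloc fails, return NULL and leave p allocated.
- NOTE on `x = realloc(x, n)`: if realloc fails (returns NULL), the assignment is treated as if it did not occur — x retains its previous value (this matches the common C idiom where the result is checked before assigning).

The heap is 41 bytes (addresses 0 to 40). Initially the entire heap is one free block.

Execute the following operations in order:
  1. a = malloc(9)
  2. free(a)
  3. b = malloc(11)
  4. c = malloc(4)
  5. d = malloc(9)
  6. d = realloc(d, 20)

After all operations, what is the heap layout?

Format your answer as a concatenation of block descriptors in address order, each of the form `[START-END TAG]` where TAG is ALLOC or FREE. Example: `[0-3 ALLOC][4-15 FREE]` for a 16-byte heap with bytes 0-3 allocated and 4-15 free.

Op 1: a = malloc(9) -> a = 0; heap: [0-8 ALLOC][9-40 FREE]
Op 2: free(a) -> (freed a); heap: [0-40 FREE]
Op 3: b = malloc(11) -> b = 0; heap: [0-10 ALLOC][11-40 FREE]
Op 4: c = malloc(4) -> c = 11; heap: [0-10 ALLOC][11-14 ALLOC][15-40 FREE]
Op 5: d = malloc(9) -> d = 15; heap: [0-10 ALLOC][11-14 ALLOC][15-23 ALLOC][24-40 FREE]
Op 6: d = realloc(d, 20) -> d = 15; heap: [0-10 ALLOC][11-14 ALLOC][15-34 ALLOC][35-40 FREE]

Answer: [0-10 ALLOC][11-14 ALLOC][15-34 ALLOC][35-40 FREE]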